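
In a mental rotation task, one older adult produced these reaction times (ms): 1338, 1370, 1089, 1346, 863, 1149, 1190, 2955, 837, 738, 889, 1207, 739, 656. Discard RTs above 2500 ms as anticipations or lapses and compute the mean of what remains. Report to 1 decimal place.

Excluded: 2955
Retained (n=13): Σ = 13411
Mean = 13411/13 = 1031.6154

1031.6 ms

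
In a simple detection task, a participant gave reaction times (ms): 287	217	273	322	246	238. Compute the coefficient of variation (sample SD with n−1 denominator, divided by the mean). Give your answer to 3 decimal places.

0.144

n = 6, Σ = 1583, M = 263.8333
Σ(x−M)² = 7182.833; s = √(7182.833/5) = 37.9021
CV = 37.9021 / 263.8333 = 0.14366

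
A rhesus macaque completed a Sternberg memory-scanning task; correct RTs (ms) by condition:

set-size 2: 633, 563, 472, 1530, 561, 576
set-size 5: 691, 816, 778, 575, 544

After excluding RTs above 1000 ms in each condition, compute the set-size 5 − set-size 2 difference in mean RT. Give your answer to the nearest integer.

set-size 2: exclude 1530
M(set-size 2) = 2805/5 = 561.000
M(set-size 5) = 3404/5 = 680.800
Difference = 680.800 − 561.000 = 119.800 ms

120 ms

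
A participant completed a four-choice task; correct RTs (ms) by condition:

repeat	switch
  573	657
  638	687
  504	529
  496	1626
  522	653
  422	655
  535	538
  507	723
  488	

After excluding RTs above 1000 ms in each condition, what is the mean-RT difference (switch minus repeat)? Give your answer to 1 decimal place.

switch: exclude 1626
M(repeat) = 4685/9 = 520.556
M(switch) = 4442/7 = 634.571
Difference = 634.571 − 520.556 = 114.016 ms

114.0 ms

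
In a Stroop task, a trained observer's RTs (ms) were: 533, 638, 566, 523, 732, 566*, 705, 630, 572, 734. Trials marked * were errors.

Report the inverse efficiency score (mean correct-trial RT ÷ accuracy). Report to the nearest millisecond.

695 ms

Correct trials (n=9): 533, 638, 566, 523, 732, 705, 630, 572, 734
Mean correct RT = 5633/9 = 625.8889 ms
Proportion correct = 9/10
IES = 625.8889 / (9/10) = 695.432 ms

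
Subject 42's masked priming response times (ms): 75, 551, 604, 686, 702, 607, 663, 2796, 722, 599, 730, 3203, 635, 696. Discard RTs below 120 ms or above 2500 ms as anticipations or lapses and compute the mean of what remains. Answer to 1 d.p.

Excluded: 75, 2796, 3203
Retained (n=11): Σ = 7195
Mean = 7195/11 = 654.0909

654.1 ms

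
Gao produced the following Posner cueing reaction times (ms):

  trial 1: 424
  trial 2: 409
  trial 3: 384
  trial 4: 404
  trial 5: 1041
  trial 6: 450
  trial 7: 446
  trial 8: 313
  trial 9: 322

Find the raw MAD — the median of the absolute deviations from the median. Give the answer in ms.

Sorted: 313, 322, 384, 404, 409, 424, 446, 450, 1041 → median = 409
|x − 409|: 15, 0, 25, 5, 632, 41, 37, 96, 87
Sorted deviations: 0, 5, 15, 25, 37, 41, 87, 96, 632 → MAD = 37

37 ms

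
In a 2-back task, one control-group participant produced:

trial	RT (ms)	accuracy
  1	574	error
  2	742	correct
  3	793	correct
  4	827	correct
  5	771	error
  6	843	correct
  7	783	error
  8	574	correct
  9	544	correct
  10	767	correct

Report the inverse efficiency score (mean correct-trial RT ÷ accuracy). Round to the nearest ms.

1039 ms

Correct trials (n=7): 742, 793, 827, 843, 574, 544, 767
Mean correct RT = 5090/7 = 727.1429 ms
Proportion correct = 7/10
IES = 727.1429 / (7/10) = 1038.776 ms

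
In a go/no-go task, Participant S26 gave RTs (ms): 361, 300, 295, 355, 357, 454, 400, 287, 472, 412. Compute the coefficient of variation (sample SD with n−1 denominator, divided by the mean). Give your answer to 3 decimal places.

0.176

n = 10, Σ = 3693, M = 369.3000
Σ(x−M)² = 38008.100; s = √(38008.100/9) = 64.9856
CV = 64.9856 / 369.3000 = 0.17597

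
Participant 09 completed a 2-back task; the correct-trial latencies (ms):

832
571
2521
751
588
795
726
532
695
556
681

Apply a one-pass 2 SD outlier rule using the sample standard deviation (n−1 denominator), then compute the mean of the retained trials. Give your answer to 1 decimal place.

n = 11, ΣRT = 9248, M = 840.727
Σ(x−M)² = 3206452.18; s = √(3206452.18/10) = 566.255
Cutoffs: 840.727 ± 2·566.255 → [-291.8, 1973.2]
Outside: 2521 → excluded.
Retained (n=10): Σ = 6727, mean = 6727/10 = 672.700

672.7 ms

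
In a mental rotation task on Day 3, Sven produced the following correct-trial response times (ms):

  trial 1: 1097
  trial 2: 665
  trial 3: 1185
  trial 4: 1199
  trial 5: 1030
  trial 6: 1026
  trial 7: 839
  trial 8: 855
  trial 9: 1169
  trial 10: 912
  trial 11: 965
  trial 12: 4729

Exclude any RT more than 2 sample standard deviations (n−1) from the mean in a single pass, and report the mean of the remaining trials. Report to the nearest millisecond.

995 ms

n = 12, ΣRT = 15671, M = 1305.917
Σ(x−M)² = 13063932.92; s = √(13063932.92/11) = 1089.785
Cutoffs: 1305.917 ± 2·1089.785 → [-873.7, 3485.5]
Outside: 4729 → excluded.
Retained (n=11): Σ = 10942, mean = 10942/11 = 994.727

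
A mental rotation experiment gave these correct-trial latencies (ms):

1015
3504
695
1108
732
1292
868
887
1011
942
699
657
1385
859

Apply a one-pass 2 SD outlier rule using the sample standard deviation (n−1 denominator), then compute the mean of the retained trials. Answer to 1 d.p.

n = 14, ΣRT = 15654, M = 1118.143
Σ(x−M)² = 6746643.71; s = √(6746643.71/13) = 720.398
Cutoffs: 1118.143 ± 2·720.398 → [-322.7, 2558.9]
Outside: 3504 → excluded.
Retained (n=13): Σ = 12150, mean = 12150/13 = 934.615

934.6 ms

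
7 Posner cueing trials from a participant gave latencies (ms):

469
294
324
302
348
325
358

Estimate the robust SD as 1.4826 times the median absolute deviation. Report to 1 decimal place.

34.1 ms

Sorted: 294, 302, 324, 325, 348, 358, 469 → median = 325
|x − 325| sorted: 0, 1, 23, 23, 31, 33, 144 → MAD = 23
Robust SD ≈ 1.4826 × 23 = 34.100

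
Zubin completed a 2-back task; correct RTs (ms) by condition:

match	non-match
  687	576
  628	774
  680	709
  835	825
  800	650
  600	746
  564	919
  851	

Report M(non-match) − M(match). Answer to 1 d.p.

M(match) = 5645/8 = 705.625
M(non-match) = 5199/7 = 742.714
Difference = 742.714 − 705.625 = 37.089 ms

37.1 ms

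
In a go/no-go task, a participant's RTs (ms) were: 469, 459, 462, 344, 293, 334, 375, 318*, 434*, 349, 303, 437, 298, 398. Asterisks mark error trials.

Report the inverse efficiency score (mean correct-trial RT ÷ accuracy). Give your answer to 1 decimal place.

Correct trials (n=12): 469, 459, 462, 344, 293, 334, 375, 349, 303, 437, 298, 398
Mean correct RT = 4521/12 = 376.7500 ms
Proportion correct = 12/14
IES = 376.7500 / (12/14) = 439.542 ms

439.5 ms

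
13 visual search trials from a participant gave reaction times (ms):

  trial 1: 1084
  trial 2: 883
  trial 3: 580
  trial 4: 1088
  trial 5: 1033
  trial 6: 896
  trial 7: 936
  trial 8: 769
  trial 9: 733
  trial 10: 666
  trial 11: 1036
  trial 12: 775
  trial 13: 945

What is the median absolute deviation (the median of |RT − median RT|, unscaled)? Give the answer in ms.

Sorted: 580, 666, 733, 769, 775, 883, 896, 936, 945, 1033, 1036, 1084, 1088 → median = 896
|x − 896|: 188, 13, 316, 192, 137, 0, 40, 127, 163, 230, 140, 121, 49
Sorted deviations: 0, 13, 40, 49, 121, 127, 137, 140, 163, 188, 192, 230, 316 → MAD = 137

137 ms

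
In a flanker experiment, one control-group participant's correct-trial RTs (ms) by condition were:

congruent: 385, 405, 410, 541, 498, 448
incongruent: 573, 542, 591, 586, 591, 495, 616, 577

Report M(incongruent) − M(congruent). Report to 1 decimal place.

123.5 ms

M(congruent) = 2687/6 = 447.833
M(incongruent) = 4571/8 = 571.375
Difference = 571.375 − 447.833 = 123.542 ms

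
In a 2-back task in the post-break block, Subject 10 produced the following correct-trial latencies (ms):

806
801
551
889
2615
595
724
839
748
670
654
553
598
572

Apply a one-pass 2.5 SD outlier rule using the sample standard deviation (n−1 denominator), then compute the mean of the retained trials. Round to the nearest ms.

n = 14, ΣRT = 11615, M = 829.643
Σ(x−M)² = 3595921.21; s = √(3595921.21/13) = 525.937
Cutoffs: 829.643 ± 2.5·525.937 → [-485.2, 2144.5]
Outside: 2615 → excluded.
Retained (n=13): Σ = 9000, mean = 9000/13 = 692.308

692 ms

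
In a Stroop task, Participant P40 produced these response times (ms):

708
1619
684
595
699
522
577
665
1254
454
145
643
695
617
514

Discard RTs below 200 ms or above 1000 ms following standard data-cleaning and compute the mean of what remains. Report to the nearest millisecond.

Excluded: 145, 1254, 1619
Retained (n=12): Σ = 7373
Mean = 7373/12 = 614.4167

614 ms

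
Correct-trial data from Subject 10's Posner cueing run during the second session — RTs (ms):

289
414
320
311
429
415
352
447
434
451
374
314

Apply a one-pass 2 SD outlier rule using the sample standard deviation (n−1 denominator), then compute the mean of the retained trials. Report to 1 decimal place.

n = 12, ΣRT = 4550, M = 379.167
Σ(x−M)² = 39037.67; s = √(39037.67/11) = 59.572
Cutoffs: 379.167 ± 2·59.572 → [260.0, 498.3]
No RTs fall outside the cutoffs; all 12 retained. Mean = 4550/12 = 379.167

379.2 ms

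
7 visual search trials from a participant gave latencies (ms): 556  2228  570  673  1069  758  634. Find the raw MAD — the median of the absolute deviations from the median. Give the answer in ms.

103 ms

Sorted: 556, 570, 634, 673, 758, 1069, 2228 → median = 673
|x − 673|: 117, 1555, 103, 0, 396, 85, 39
Sorted deviations: 0, 39, 85, 103, 117, 396, 1555 → MAD = 103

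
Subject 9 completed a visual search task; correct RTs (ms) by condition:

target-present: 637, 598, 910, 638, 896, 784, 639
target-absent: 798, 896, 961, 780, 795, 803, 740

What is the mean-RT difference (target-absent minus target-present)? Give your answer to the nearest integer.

96 ms

M(target-present) = 5102/7 = 728.857
M(target-absent) = 5773/7 = 824.714
Difference = 824.714 − 728.857 = 95.857 ms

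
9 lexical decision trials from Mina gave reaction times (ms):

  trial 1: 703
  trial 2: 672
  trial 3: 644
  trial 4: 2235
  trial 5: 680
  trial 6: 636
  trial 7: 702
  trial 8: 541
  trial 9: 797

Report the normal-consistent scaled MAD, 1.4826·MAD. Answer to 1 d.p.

53.4 ms

Sorted: 541, 636, 644, 672, 680, 702, 703, 797, 2235 → median = 680
|x − 680| sorted: 0, 8, 22, 23, 36, 44, 117, 139, 1555 → MAD = 36
Robust SD ≈ 1.4826 × 36 = 53.374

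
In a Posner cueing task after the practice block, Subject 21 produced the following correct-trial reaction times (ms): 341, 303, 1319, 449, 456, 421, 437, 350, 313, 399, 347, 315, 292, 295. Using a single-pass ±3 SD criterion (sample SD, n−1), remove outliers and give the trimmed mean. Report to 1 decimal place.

n = 14, ΣRT = 6037, M = 431.214
Σ(x−M)² = 893950.36; s = √(893950.36/13) = 262.232
Cutoffs: 431.214 ± 3·262.232 → [-355.5, 1217.9]
Outside: 1319 → excluded.
Retained (n=13): Σ = 4718, mean = 4718/13 = 362.923

362.9 ms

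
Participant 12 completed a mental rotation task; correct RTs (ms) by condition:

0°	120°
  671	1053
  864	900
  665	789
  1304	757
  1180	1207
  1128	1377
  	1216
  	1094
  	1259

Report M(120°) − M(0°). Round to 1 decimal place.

M(0°) = 5812/6 = 968.667
M(120°) = 9652/9 = 1072.444
Difference = 1072.444 − 968.667 = 103.778 ms

103.8 ms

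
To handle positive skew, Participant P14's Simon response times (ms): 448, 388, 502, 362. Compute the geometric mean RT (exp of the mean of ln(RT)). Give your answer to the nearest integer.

422 ms

ln(RT): 6.1048, 5.9610, 6.2186, 5.8916
Mean ln(RT) = 24.1760/4 = 6.04401
Geometric mean = exp(6.04401) = 421.58 ms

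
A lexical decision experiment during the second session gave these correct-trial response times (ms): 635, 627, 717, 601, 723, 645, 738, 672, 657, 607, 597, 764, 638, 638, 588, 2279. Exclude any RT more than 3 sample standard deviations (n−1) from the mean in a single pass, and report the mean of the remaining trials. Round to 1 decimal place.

656.5 ms

n = 16, ΣRT = 12126, M = 757.875
Σ(x−M)² = 2510509.75; s = √(2510509.75/15) = 409.106
Cutoffs: 757.875 ± 3·409.106 → [-469.4, 1985.2]
Outside: 2279 → excluded.
Retained (n=15): Σ = 9847, mean = 9847/15 = 656.467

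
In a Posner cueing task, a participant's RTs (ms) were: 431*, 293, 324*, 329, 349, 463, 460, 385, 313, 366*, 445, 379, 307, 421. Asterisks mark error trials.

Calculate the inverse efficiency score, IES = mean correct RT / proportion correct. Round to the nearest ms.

479 ms

Correct trials (n=11): 293, 329, 349, 463, 460, 385, 313, 445, 379, 307, 421
Mean correct RT = 4144/11 = 376.7273 ms
Proportion correct = 11/14
IES = 376.7273 / (11/14) = 479.471 ms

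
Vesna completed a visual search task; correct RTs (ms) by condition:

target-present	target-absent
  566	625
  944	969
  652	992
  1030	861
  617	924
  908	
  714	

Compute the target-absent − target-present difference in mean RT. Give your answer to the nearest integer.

M(target-present) = 5431/7 = 775.857
M(target-absent) = 4371/5 = 874.200
Difference = 874.200 − 775.857 = 98.343 ms

98 ms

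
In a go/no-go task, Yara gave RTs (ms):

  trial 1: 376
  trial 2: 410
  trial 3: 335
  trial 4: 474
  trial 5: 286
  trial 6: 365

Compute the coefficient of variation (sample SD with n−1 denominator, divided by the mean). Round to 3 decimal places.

0.172

n = 6, Σ = 2246, M = 374.3333
Σ(x−M)² = 20645.333; s = √(20645.333/5) = 64.2578
CV = 64.2578 / 374.3333 = 0.17166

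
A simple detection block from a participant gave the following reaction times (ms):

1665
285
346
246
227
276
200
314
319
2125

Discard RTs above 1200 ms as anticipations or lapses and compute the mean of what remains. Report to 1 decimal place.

Excluded: 1665, 2125
Retained (n=8): Σ = 2213
Mean = 2213/8 = 276.6250

276.6 ms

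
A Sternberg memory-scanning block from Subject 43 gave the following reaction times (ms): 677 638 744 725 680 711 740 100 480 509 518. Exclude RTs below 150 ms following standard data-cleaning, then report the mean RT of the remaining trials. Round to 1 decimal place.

Excluded: 100
Retained (n=10): Σ = 6422
Mean = 6422/10 = 642.2000

642.2 ms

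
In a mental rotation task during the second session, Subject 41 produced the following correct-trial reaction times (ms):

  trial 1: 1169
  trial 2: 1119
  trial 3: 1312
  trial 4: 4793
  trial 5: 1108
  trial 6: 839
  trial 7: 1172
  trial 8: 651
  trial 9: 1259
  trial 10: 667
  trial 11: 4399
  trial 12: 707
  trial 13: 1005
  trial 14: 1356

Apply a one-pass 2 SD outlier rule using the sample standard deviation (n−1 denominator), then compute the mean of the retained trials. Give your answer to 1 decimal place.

1030.3 ms

n = 14, ΣRT = 21556, M = 1539.714
Σ(x−M)² = 22581584.86; s = √(22581584.86/13) = 1317.970
Cutoffs: 1539.714 ± 2·1317.970 → [-1096.2, 4175.7]
Outside: 4399, 4793 → excluded.
Retained (n=12): Σ = 12364, mean = 12364/12 = 1030.333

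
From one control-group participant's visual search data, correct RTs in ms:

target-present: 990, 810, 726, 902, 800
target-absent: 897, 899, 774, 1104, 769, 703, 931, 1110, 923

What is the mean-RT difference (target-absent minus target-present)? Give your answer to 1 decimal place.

55.5 ms

M(target-present) = 4228/5 = 845.600
M(target-absent) = 8110/9 = 901.111
Difference = 901.111 − 845.600 = 55.511 ms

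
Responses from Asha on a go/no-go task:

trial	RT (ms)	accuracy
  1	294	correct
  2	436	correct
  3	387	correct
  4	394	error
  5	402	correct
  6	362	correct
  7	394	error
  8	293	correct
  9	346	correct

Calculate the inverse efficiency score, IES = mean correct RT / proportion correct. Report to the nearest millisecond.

463 ms

Correct trials (n=7): 294, 436, 387, 402, 362, 293, 346
Mean correct RT = 2520/7 = 360.0000 ms
Proportion correct = 7/9
IES = 360.0000 / (7/9) = 462.857 ms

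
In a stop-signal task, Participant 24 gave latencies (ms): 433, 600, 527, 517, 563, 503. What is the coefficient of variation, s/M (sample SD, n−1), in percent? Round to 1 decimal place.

n = 6, Σ = 3143, M = 523.8333
Σ(x−M)² = 16076.833; s = √(16076.833/5) = 56.7042
CV = 56.7042 / 523.8333 = 0.10825 = 10.825%

10.8%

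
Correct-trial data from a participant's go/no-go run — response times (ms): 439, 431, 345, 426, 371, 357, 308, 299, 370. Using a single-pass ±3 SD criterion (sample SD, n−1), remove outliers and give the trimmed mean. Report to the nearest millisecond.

n = 9, ΣRT = 3346, M = 371.778
Σ(x−M)² = 21269.56; s = √(21269.56/8) = 51.563
Cutoffs: 371.778 ± 3·51.563 → [217.1, 526.5]
No RTs fall outside the cutoffs; all 9 retained. Mean = 3346/9 = 371.778

372 ms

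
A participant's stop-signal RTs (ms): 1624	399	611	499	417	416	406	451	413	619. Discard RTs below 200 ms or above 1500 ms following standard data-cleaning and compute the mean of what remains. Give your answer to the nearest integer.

470 ms

Excluded: 1624
Retained (n=9): Σ = 4231
Mean = 4231/9 = 470.1111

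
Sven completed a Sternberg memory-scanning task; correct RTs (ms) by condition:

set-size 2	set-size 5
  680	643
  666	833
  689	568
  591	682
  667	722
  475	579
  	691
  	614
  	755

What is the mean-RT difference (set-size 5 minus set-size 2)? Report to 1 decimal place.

48.3 ms

M(set-size 2) = 3768/6 = 628.000
M(set-size 5) = 6087/9 = 676.333
Difference = 676.333 − 628.000 = 48.333 ms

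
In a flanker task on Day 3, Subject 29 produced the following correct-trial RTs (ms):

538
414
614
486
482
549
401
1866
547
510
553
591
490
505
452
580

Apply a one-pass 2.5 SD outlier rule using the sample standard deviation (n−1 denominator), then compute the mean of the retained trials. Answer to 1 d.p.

n = 16, ΣRT = 9578, M = 598.625
Σ(x−M)² = 1767111.75; s = √(1767111.75/15) = 343.231
Cutoffs: 598.625 ± 2.5·343.231 → [-259.5, 1456.7]
Outside: 1866 → excluded.
Retained (n=15): Σ = 7712, mean = 7712/15 = 514.133

514.1 ms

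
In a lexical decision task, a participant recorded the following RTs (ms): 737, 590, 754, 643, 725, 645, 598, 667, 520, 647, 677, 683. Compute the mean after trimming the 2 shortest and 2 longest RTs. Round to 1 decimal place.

660.6 ms

Sorted: 520, 590, 598, 643, 645, 647, 667, 677, 683, 725, 737, 754
Drop lowest 2 (520, 590) and highest 2 (737, 754)
Remaining (n=8): Σ = 5285, mean = 5285/8 = 660.625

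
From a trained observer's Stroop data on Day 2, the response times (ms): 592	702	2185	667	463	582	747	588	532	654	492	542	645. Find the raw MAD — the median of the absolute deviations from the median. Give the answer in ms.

62 ms

Sorted: 463, 492, 532, 542, 582, 588, 592, 645, 654, 667, 702, 747, 2185 → median = 592
|x − 592|: 0, 110, 1593, 75, 129, 10, 155, 4, 60, 62, 100, 50, 53
Sorted deviations: 0, 4, 10, 50, 53, 60, 62, 75, 100, 110, 129, 155, 1593 → MAD = 62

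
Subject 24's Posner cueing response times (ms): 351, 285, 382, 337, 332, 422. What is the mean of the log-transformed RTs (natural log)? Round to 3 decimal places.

ln(RT): 5.8608, 5.6525, 5.9454, 5.8201, 5.8051, 6.0450
Σ ln(RT) = 35.1289
Mean = 35.1289/6 = 5.85482

5.855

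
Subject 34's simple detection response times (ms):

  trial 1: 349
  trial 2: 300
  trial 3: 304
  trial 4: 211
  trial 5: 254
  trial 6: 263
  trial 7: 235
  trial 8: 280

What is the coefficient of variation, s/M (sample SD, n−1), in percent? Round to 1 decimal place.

15.8%

n = 8, Σ = 2196, M = 274.5000
Σ(x−M)² = 13246.000; s = √(13246.000/7) = 43.5004
CV = 43.5004 / 274.5000 = 0.15847 = 15.847%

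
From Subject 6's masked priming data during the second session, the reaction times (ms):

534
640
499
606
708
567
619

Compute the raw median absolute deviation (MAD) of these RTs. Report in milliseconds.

39 ms

Sorted: 499, 534, 567, 606, 619, 640, 708 → median = 606
|x − 606|: 72, 34, 107, 0, 102, 39, 13
Sorted deviations: 0, 13, 34, 39, 72, 102, 107 → MAD = 39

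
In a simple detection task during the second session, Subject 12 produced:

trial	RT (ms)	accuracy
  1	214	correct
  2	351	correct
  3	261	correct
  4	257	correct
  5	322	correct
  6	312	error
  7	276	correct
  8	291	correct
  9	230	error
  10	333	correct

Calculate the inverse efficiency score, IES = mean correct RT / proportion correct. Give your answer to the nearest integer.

Correct trials (n=8): 214, 351, 261, 257, 322, 276, 291, 333
Mean correct RT = 2305/8 = 288.1250 ms
Proportion correct = 8/10
IES = 288.1250 / (8/10) = 360.156 ms

360 ms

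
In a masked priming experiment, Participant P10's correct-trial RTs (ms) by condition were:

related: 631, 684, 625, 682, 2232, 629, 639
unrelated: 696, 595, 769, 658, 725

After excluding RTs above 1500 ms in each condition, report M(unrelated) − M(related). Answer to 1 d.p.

related: exclude 2232
M(related) = 3890/6 = 648.333
M(unrelated) = 3443/5 = 688.600
Difference = 688.600 − 648.333 = 40.267 ms

40.3 ms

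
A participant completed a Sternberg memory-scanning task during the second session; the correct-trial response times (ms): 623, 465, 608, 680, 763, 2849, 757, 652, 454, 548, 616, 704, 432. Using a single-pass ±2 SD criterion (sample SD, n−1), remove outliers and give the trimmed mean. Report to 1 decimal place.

608.5 ms

n = 13, ΣRT = 10151, M = 780.846
Σ(x−M)² = 4775287.69; s = √(4775287.69/12) = 630.825
Cutoffs: 780.846 ± 2·630.825 → [-480.8, 2042.5]
Outside: 2849 → excluded.
Retained (n=12): Σ = 7302, mean = 7302/12 = 608.500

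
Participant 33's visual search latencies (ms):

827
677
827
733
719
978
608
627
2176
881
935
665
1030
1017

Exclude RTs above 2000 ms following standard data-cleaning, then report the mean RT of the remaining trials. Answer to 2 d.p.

Excluded: 2176
Retained (n=13): Σ = 10524
Mean = 10524/13 = 809.5385

809.54 ms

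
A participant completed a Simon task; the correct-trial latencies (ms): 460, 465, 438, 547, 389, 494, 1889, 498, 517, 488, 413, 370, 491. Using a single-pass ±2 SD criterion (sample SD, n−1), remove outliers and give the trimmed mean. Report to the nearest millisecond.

464 ms

n = 13, ΣRT = 7459, M = 573.769
Σ(x−M)² = 1904798.31; s = √(1904798.31/12) = 398.413
Cutoffs: 573.769 ± 2·398.413 → [-223.1, 1370.6]
Outside: 1889 → excluded.
Retained (n=12): Σ = 5570, mean = 5570/12 = 464.167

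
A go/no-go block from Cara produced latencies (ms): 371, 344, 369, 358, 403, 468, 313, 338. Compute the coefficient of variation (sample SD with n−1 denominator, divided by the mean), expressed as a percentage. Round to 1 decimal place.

n = 8, Σ = 2964, M = 370.5000
Σ(x−M)² = 15786.000; s = √(15786.000/7) = 47.4883
CV = 47.4883 / 370.5000 = 0.12817 = 12.817%

12.8%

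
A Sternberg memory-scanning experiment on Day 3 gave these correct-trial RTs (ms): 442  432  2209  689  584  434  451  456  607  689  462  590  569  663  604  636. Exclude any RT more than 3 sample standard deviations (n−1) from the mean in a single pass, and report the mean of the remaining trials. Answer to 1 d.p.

553.9 ms

n = 16, ΣRT = 10517, M = 657.312
Σ(x−M)² = 2701539.44; s = √(2701539.44/15) = 424.385
Cutoffs: 657.312 ± 3·424.385 → [-615.8, 1930.5]
Outside: 2209 → excluded.
Retained (n=15): Σ = 8308, mean = 8308/15 = 553.867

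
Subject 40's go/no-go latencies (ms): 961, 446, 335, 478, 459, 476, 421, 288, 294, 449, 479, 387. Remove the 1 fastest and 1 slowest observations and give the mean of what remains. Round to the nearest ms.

Sorted: 288, 294, 335, 387, 421, 446, 449, 459, 476, 478, 479, 961
Drop lowest 1 (288) and highest 1 (961)
Remaining (n=10): Σ = 4224, mean = 4224/10 = 422.400

422 ms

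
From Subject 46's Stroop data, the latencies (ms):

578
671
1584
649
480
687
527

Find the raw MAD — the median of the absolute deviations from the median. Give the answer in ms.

Sorted: 480, 527, 578, 649, 671, 687, 1584 → median = 649
|x − 649|: 71, 22, 935, 0, 169, 38, 122
Sorted deviations: 0, 22, 38, 71, 122, 169, 935 → MAD = 71

71 ms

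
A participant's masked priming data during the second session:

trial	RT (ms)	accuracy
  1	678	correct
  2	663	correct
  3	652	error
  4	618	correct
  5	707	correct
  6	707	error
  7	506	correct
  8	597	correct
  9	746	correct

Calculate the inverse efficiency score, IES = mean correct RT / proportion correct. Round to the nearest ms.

829 ms

Correct trials (n=7): 678, 663, 618, 707, 506, 597, 746
Mean correct RT = 4515/7 = 645.0000 ms
Proportion correct = 7/9
IES = 645.0000 / (7/9) = 829.286 ms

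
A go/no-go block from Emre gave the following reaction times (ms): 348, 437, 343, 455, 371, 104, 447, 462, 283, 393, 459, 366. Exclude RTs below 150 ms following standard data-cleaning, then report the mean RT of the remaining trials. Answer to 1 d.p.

396.7 ms

Excluded: 104
Retained (n=11): Σ = 4364
Mean = 4364/11 = 396.7273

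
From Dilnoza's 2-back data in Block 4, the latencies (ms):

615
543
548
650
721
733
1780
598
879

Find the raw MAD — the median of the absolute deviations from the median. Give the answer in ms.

Sorted: 543, 548, 598, 615, 650, 721, 733, 879, 1780 → median = 650
|x − 650|: 35, 107, 102, 0, 71, 83, 1130, 52, 229
Sorted deviations: 0, 35, 52, 71, 83, 102, 107, 229, 1130 → MAD = 83

83 ms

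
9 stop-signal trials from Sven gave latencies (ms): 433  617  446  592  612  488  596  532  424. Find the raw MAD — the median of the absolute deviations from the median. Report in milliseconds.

Sorted: 424, 433, 446, 488, 532, 592, 596, 612, 617 → median = 532
|x − 532|: 99, 85, 86, 60, 80, 44, 64, 0, 108
Sorted deviations: 0, 44, 60, 64, 80, 85, 86, 99, 108 → MAD = 80

80 ms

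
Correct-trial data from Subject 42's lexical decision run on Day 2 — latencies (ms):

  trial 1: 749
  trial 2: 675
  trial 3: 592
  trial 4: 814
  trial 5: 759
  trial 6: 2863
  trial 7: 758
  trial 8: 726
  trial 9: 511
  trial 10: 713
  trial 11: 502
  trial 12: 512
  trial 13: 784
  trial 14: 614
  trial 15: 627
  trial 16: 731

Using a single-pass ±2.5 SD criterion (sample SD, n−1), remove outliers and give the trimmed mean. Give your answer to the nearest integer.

n = 16, ΣRT = 12930, M = 808.125
Σ(x−M)² = 4657899.75; s = √(4657899.75/15) = 557.249
Cutoffs: 808.125 ± 2.5·557.249 → [-585.0, 2201.2]
Outside: 2863 → excluded.
Retained (n=15): Σ = 10067, mean = 10067/15 = 671.133

671 ms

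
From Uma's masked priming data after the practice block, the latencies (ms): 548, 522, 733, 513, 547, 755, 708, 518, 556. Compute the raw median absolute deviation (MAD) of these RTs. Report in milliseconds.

Sorted: 513, 518, 522, 547, 548, 556, 708, 733, 755 → median = 548
|x − 548|: 0, 26, 185, 35, 1, 207, 160, 30, 8
Sorted deviations: 0, 1, 8, 26, 30, 35, 160, 185, 207 → MAD = 30

30 ms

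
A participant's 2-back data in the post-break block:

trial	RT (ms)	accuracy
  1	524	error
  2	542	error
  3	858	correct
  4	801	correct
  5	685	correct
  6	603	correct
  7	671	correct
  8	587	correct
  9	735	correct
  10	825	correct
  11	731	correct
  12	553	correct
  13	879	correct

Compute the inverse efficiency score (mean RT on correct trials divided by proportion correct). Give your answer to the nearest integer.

Correct trials (n=11): 858, 801, 685, 603, 671, 587, 735, 825, 731, 553, 879
Mean correct RT = 7928/11 = 720.7273 ms
Proportion correct = 11/13
IES = 720.7273 / (11/13) = 851.769 ms

852 ms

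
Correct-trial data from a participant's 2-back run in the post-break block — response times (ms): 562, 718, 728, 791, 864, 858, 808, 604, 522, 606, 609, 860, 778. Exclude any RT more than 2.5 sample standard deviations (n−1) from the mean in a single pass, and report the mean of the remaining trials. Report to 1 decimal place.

716.0 ms

n = 13, ΣRT = 9308, M = 716.000
Σ(x−M)² = 178330.00; s = √(178330.00/12) = 121.905
Cutoffs: 716.000 ± 2.5·121.905 → [411.2, 1020.8]
No RTs fall outside the cutoffs; all 13 retained. Mean = 9308/13 = 716.000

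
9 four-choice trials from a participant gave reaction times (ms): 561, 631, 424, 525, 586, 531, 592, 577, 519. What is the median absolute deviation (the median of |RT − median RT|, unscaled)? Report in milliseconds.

31 ms

Sorted: 424, 519, 525, 531, 561, 577, 586, 592, 631 → median = 561
|x − 561|: 0, 70, 137, 36, 25, 30, 31, 16, 42
Sorted deviations: 0, 16, 25, 30, 31, 36, 42, 70, 137 → MAD = 31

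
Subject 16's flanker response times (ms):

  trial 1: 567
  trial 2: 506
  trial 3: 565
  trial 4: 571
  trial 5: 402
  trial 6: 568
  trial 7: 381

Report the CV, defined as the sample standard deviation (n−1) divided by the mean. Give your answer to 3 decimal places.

0.164

n = 7, Σ = 3560, M = 508.5714
Σ(x−M)² = 41665.714; s = √(41665.714/6) = 83.3324
CV = 83.3324 / 508.5714 = 0.16386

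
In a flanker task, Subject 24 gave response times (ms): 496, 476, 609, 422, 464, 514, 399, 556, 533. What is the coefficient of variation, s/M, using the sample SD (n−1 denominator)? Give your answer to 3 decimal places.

0.132

n = 9, Σ = 4469, M = 496.5556
Σ(x−M)² = 34368.222; s = √(34368.222/8) = 65.5441
CV = 65.5441 / 496.5556 = 0.13200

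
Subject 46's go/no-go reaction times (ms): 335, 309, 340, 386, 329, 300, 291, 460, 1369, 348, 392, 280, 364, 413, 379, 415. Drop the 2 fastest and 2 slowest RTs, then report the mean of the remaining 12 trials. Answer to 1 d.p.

Sorted: 280, 291, 300, 309, 329, 335, 340, 348, 364, 379, 386, 392, 413, 415, 460, 1369
Drop lowest 2 (280, 291) and highest 2 (460, 1369)
Remaining (n=12): Σ = 4310, mean = 4310/12 = 359.167

359.2 ms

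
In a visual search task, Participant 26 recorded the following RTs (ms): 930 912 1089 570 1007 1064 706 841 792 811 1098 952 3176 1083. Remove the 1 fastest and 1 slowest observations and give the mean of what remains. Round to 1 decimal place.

940.4 ms

Sorted: 570, 706, 792, 811, 841, 912, 930, 952, 1007, 1064, 1083, 1089, 1098, 3176
Drop lowest 1 (570) and highest 1 (3176)
Remaining (n=12): Σ = 11285, mean = 11285/12 = 940.417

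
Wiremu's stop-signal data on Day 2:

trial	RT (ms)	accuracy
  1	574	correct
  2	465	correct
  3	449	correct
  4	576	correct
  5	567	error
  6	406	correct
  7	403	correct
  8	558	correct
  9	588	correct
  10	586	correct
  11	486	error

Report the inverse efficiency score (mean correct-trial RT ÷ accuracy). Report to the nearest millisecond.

625 ms

Correct trials (n=9): 574, 465, 449, 576, 406, 403, 558, 588, 586
Mean correct RT = 4605/9 = 511.6667 ms
Proportion correct = 9/11
IES = 511.6667 / (9/11) = 625.370 ms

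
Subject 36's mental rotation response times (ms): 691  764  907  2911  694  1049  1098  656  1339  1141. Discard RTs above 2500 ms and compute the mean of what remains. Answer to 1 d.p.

926.6 ms

Excluded: 2911
Retained (n=9): Σ = 8339
Mean = 8339/9 = 926.5556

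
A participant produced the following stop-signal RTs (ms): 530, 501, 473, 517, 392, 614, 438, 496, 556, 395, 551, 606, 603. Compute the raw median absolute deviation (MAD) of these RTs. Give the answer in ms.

Sorted: 392, 395, 438, 473, 496, 501, 517, 530, 551, 556, 603, 606, 614 → median = 517
|x − 517|: 13, 16, 44, 0, 125, 97, 79, 21, 39, 122, 34, 89, 86
Sorted deviations: 0, 13, 16, 21, 34, 39, 44, 79, 86, 89, 97, 122, 125 → MAD = 44

44 ms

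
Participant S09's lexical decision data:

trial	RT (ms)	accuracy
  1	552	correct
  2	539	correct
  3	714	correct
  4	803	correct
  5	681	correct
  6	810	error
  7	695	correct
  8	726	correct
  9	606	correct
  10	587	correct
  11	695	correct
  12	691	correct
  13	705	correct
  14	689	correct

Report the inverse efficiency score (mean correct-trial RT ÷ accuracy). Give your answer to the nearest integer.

Correct trials (n=13): 552, 539, 714, 803, 681, 695, 726, 606, 587, 695, 691, 705, 689
Mean correct RT = 8683/13 = 667.9231 ms
Proportion correct = 13/14
IES = 667.9231 / (13/14) = 719.302 ms

719 ms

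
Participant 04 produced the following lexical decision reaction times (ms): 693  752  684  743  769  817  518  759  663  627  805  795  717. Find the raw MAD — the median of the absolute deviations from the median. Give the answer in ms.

Sorted: 518, 627, 663, 684, 693, 717, 743, 752, 759, 769, 795, 805, 817 → median = 743
|x − 743|: 50, 9, 59, 0, 26, 74, 225, 16, 80, 116, 62, 52, 26
Sorted deviations: 0, 9, 16, 26, 26, 50, 52, 59, 62, 74, 80, 116, 225 → MAD = 52

52 ms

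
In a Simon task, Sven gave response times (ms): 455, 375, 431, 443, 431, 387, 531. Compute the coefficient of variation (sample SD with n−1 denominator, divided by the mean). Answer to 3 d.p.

n = 7, Σ = 3053, M = 436.1429
Σ(x−M)² = 15606.857; s = √(15606.857/6) = 51.0014
CV = 51.0014 / 436.1429 = 0.11694

0.117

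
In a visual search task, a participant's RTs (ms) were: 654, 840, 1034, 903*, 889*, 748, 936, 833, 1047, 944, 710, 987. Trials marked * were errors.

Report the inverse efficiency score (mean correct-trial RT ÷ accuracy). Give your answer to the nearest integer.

Correct trials (n=10): 654, 840, 1034, 748, 936, 833, 1047, 944, 710, 987
Mean correct RT = 8733/10 = 873.3000 ms
Proportion correct = 10/12
IES = 873.3000 / (10/12) = 1047.960 ms

1048 ms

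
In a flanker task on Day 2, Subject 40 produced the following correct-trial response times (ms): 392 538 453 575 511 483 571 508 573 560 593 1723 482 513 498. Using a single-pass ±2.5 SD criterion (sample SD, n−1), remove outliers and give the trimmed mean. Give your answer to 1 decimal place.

517.9 ms

n = 15, ΣRT = 8973, M = 598.200
Σ(x−M)² = 1395612.40; s = √(1395612.40/14) = 315.732
Cutoffs: 598.200 ± 2.5·315.732 → [-191.1, 1387.5]
Outside: 1723 → excluded.
Retained (n=14): Σ = 7250, mean = 7250/14 = 517.857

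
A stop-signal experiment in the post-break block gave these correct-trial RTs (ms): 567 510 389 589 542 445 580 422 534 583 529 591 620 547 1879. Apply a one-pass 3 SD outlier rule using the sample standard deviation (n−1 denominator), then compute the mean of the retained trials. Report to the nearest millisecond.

n = 15, ΣRT = 9327, M = 621.800
Σ(x−M)² = 1754992.40; s = √(1754992.40/14) = 354.057
Cutoffs: 621.800 ± 3·354.057 → [-440.4, 1684.0]
Outside: 1879 → excluded.
Retained (n=14): Σ = 7448, mean = 7448/14 = 532.000

532 ms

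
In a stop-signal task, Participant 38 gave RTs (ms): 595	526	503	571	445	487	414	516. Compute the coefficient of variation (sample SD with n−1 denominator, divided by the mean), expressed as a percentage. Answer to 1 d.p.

n = 8, Σ = 4057, M = 507.1250
Σ(x−M)² = 25190.875; s = √(25190.875/7) = 59.9891
CV = 59.9891 / 507.1250 = 0.11829 = 11.829%

11.8%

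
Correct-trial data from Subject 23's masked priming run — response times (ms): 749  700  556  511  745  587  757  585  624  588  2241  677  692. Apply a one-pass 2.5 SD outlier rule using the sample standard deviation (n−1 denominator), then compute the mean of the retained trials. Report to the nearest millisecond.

n = 13, ΣRT = 10012, M = 770.154
Σ(x−M)² = 2419739.69; s = √(2419739.69/12) = 449.049
Cutoffs: 770.154 ± 2.5·449.049 → [-352.5, 1892.8]
Outside: 2241 → excluded.
Retained (n=12): Σ = 7771, mean = 7771/12 = 647.583

648 ms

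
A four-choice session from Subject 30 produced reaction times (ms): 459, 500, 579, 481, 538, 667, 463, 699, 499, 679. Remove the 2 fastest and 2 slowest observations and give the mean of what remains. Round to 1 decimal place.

544.0 ms

Sorted: 459, 463, 481, 499, 500, 538, 579, 667, 679, 699
Drop lowest 2 (459, 463) and highest 2 (679, 699)
Remaining (n=6): Σ = 3264, mean = 3264/6 = 544.000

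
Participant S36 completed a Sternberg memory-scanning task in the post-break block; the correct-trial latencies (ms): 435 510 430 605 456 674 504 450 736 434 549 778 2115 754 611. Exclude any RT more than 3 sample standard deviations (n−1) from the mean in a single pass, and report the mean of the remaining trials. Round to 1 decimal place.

n = 15, ΣRT = 10041, M = 669.400
Σ(x−M)² = 2449331.60; s = √(2449331.60/14) = 418.273
Cutoffs: 669.400 ± 3·418.273 → [-585.4, 1924.2]
Outside: 2115 → excluded.
Retained (n=14): Σ = 7926, mean = 7926/14 = 566.143

566.1 ms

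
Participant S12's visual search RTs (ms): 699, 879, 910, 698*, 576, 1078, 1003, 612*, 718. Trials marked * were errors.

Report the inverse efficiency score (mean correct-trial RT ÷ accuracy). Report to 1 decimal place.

Correct trials (n=7): 699, 879, 910, 576, 1078, 1003, 718
Mean correct RT = 5863/7 = 837.5714 ms
Proportion correct = 7/9
IES = 837.5714 / (7/9) = 1076.878 ms

1076.9 ms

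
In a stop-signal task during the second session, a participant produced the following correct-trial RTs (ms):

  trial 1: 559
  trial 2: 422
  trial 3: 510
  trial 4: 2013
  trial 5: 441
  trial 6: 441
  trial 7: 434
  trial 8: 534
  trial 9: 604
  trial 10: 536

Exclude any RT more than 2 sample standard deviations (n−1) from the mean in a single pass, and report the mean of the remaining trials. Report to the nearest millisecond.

498 ms

n = 10, ΣRT = 6494, M = 649.400
Σ(x−M)² = 2100216.40; s = √(2100216.40/9) = 483.071
Cutoffs: 649.400 ± 2·483.071 → [-316.7, 1615.5]
Outside: 2013 → excluded.
Retained (n=9): Σ = 4481, mean = 4481/9 = 497.889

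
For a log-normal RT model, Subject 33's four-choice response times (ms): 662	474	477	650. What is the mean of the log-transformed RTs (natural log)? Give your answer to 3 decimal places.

ln(RT): 6.4953, 6.1612, 6.1675, 6.4770
Σ ln(RT) = 25.3010
Mean = 25.3010/4 = 6.32524

6.325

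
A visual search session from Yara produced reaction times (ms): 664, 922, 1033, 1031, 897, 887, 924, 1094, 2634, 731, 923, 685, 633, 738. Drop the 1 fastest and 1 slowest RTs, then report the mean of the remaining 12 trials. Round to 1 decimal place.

Sorted: 633, 664, 685, 731, 738, 887, 897, 922, 923, 924, 1031, 1033, 1094, 2634
Drop lowest 1 (633) and highest 1 (2634)
Remaining (n=12): Σ = 10529, mean = 10529/12 = 877.417

877.4 ms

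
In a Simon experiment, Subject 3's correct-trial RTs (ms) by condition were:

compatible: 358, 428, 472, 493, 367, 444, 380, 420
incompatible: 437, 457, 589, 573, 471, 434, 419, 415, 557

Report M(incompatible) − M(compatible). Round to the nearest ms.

M(compatible) = 3362/8 = 420.250
M(incompatible) = 4352/9 = 483.556
Difference = 483.556 − 420.250 = 63.306 ms

63 ms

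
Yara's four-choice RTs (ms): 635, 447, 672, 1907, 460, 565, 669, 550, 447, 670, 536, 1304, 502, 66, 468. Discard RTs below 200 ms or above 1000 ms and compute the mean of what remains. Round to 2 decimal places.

Excluded: 66, 1304, 1907
Retained (n=12): Σ = 6621
Mean = 6621/12 = 551.7500

551.75 ms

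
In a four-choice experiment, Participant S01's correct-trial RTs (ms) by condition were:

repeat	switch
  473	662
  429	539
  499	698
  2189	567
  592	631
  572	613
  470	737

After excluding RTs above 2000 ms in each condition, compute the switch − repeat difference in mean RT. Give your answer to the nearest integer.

repeat: exclude 2189
M(repeat) = 3035/6 = 505.833
M(switch) = 4447/7 = 635.286
Difference = 635.286 − 505.833 = 129.452 ms

129 ms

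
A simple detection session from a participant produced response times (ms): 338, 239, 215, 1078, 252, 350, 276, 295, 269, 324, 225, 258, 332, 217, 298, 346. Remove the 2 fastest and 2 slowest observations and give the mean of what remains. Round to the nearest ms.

288 ms

Sorted: 215, 217, 225, 239, 252, 258, 269, 276, 295, 298, 324, 332, 338, 346, 350, 1078
Drop lowest 2 (215, 217) and highest 2 (350, 1078)
Remaining (n=12): Σ = 3452, mean = 3452/12 = 287.667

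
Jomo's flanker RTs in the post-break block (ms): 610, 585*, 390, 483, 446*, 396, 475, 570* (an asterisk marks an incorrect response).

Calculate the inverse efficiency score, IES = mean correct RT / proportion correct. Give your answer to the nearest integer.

753 ms

Correct trials (n=5): 610, 390, 483, 396, 475
Mean correct RT = 2354/5 = 470.8000 ms
Proportion correct = 5/8
IES = 470.8000 / (5/8) = 753.280 ms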